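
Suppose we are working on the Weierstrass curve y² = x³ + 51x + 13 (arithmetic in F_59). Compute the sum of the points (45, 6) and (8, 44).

(45, 6) + (8, 44). λ = (44 - 6)/(8 - 45) ≡ 38/22 mod 59. 22⁻¹ ≡ 51 (mod 59) since 22·51 = 1122 ≡ 1, so λ ≡ 50.
  x = λ² - 45 - 8 = 2500 - 53 ≡ 28; y = λ·(45 - 28) - 6 ≡ 18. → (28, 18)

(28, 18)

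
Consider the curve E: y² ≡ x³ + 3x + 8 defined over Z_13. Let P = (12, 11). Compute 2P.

tangent at (12, 11): λ = (3·12² + 3)/(2·11) ≡ 6/9. 9⁻¹ ≡ 3 (mod 13), so λ ≡ 6·3 ≡ 5.
  x = λ² - 12 - 12 = 25 - 24 ≡ 1; y = λ·(12 - 1) - 11 ≡ 5. → (1, 5)

(1, 5)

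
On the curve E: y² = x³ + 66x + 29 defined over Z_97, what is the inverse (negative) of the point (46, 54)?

-(46, 54) = (46, -54 mod 97) = (46, 43).

(46, 43)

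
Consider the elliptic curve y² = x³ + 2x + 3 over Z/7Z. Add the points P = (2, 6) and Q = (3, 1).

(2, 6) + (3, 1). λ = (1 - 6)/(3 - 2) ≡ 2/1 mod 7. 1⁻¹ ≡ 1 (mod 7), so λ ≡ 2.
  x = λ² - 2 - 3 = 4 - 5 ≡ 6; y = λ·(2 - 6) - 6 ≡ 0. → (6, 0)

(6, 0)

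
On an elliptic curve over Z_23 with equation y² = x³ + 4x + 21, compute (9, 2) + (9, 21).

O

The two points share x = 9 and their y-coordinates satisfy 2 + 21 ≡ 0 (mod 23), so they are inverses. Their sum is O.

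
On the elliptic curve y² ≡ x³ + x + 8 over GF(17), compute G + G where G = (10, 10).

(13, 12)

tangent at (10, 10): λ = (3·10² + 1)/(2·10) ≡ 12/3. 3⁻¹ ≡ 6 (mod 17), so λ ≡ 12·6 ≡ 4.
  x = λ² - 10 - 10 = 16 - 20 ≡ 13; y = λ·(10 - 13) - 10 ≡ 12. → (13, 12)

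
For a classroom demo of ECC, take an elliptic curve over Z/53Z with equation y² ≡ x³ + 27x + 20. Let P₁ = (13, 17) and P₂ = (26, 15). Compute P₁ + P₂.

(13, 17) + (26, 15). λ = (15 - 17)/(26 - 13) ≡ 51/13 mod 53. 13⁻¹ ≡ 49 (mod 53), so λ ≡ 8.
  x = λ² - 13 - 26 = 64 - 39 ≡ 25; y = λ·(13 - 25) - 17 ≡ 46. → (25, 46)

(25, 46)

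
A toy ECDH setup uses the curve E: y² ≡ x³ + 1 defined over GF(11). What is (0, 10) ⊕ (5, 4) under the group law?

(7, 5)

(0, 10) + (5, 4). λ = (4 - 10)/(5 - 0) ≡ 5/5 mod 11. 5⁻¹ ≡ 9 (mod 11), so λ ≡ 1.
  x = λ² - 0 - 5 = 1 - 5 ≡ 7; y = λ·(0 - 7) - 10 ≡ 5. → (7, 5)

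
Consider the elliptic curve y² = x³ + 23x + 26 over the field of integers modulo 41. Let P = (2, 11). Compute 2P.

(12, 29)

tangent at (2, 11): λ = (3·2² + 23)/(2·11) ≡ 35/22. 22⁻¹ ≡ 28 (mod 41), so λ ≡ 35·28 ≡ 37.
  x = λ² - 2 - 2 = 1369 - 4 ≡ 12; y = λ·(2 - 12) - 11 ≡ 29. → (12, 29)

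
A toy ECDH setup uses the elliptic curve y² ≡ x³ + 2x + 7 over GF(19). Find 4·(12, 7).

Write P = (12, 7).
Double-and-add on 4 = (100)₂. Start with P = (12, 7) for the leading 1-bit.
double: tangent at (12, 7): λ = (3·12² + 2)/(2·7) ≡ 16/14. 14⁻¹ ≡ 15 (mod 19), so λ ≡ 16·15 ≡ 12.
  x = λ² - 12 - 12 = 144 - 24 ≡ 6; y = λ·(12 - 6) - 7 ≡ 8. → (6, 8)
double: tangent at (6, 8): λ = (3·6² + 2)/(2·8) ≡ 15/16. 16⁻¹ ≡ 6 (mod 19) since 16·6 = 96 ≡ 1, so λ ≡ 15·6 ≡ 14.
  x = λ² - 6 - 6 = 196 - 12 ≡ 13; y = λ·(6 - 13) - 8 ≡ 8. → (13, 8)

(13, 8)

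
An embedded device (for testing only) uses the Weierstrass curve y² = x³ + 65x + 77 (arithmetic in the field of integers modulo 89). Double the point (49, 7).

(41, 14)

tangent at (49, 7): λ = (3·49² + 65)/(2·7) ≡ 59/14. 14⁻¹ ≡ 70 (mod 89) since 14·70 = 980 ≡ 1, so λ ≡ 59·70 ≡ 36.
  x = λ² - 49 - 49 = 1296 - 98 ≡ 41; y = λ·(49 - 41) - 7 ≡ 14. → (41, 14)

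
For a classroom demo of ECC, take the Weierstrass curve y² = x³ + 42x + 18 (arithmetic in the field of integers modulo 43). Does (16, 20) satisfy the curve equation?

y² = 20² ≡ 13; x³ + 42x + 18 = 4786 ≡ 13 (mod 43). 13 = 13.

yes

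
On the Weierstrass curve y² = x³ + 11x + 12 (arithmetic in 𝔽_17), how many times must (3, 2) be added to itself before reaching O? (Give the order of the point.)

8

2P: tangent at (3, 2): λ = (3·3² + 11)/(2·2) ≡ 4/4. 4⁻¹ ≡ 13 (mod 17), so λ ≡ 4·13 ≡ 1.
  x = λ² - 3 - 3 = 1 - 6 ≡ 12; y = λ·(3 - 12) - 2 ≡ 6. → (12, 6)
3P: (12, 6) + (3, 2). λ = (2 - 6)/(3 - 12) ≡ 13/8 mod 17. 8⁻¹ ≡ 15 (mod 17), so λ ≡ 8.
  x = λ² - 12 - 3 = 64 - 15 ≡ 15; y = λ·(12 - 15) - 6 ≡ 4. → (15, 4)
4P: (15, 4) + (3, 2). λ = (2 - 4)/(3 - 15) ≡ 15/5 mod 17. 5⁻¹ ≡ 7 (mod 17), so λ ≡ 3.
  x = λ² - 15 - 3 = 9 - 18 ≡ 8; y = λ·(15 - 8) - 4 ≡ 0. → (8, 0)
5P: (8, 0) + (3, 2). λ = (2 - 0)/(3 - 8) ≡ 2/12 mod 17. 12⁻¹ ≡ 10 (mod 17), so λ ≡ 3.
  x = λ² - 8 - 3 = 9 - 11 ≡ 15; y = λ·(8 - 15) - 0 ≡ 13. → (15, 13)
6P: (15, 13) + (3, 2). λ = (2 - 13)/(3 - 15) ≡ 6/5 mod 17. 5⁻¹ ≡ 7 (mod 17), so λ ≡ 8.
  x = λ² - 15 - 3 = 64 - 18 ≡ 12; y = λ·(15 - 12) - 13 ≡ 11. → (12, 11)
7P: (12, 11) + (3, 2). λ = (2 - 11)/(3 - 12) ≡ 8/8 mod 17. 8⁻¹ ≡ 15 (mod 17), so λ ≡ 1.
  x = λ² - 12 - 3 = 1 - 15 ≡ 3; y = λ·(12 - 3) - 11 ≡ 15. → (3, 15)
8P: (3, 15) + (3, 2): same x and y₁ ≡ -y₂, so the sum is O.
8P = O, so the order is 8.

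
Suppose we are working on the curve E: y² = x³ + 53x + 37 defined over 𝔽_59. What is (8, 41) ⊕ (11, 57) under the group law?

(8, 41) + (11, 57). λ = (57 - 41)/(11 - 8) ≡ 16/3 mod 59. 3⁻¹ ≡ 20 (mod 59), so λ ≡ 25.
  x = λ² - 8 - 11 = 625 - 19 ≡ 16; y = λ·(8 - 16) - 41 ≡ 54. → (16, 54)

(16, 54)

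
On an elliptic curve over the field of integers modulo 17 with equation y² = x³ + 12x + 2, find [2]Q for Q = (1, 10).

tangent at (1, 10): λ = (3·1² + 12)/(2·10) ≡ 15/3. 3⁻¹ ≡ 6 (mod 17) since 3·6 = 18 ≡ 1, so λ ≡ 15·6 ≡ 5.
  x = λ² - 1 - 1 = 25 - 2 ≡ 6; y = λ·(1 - 6) - 10 ≡ 16. → (6, 16)

(6, 16)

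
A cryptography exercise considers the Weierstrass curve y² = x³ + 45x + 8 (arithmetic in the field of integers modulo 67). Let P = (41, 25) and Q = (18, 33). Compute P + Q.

(18, 34)

(41, 25) + (18, 33). λ = (33 - 25)/(18 - 41) ≡ 8/44 mod 67. 44⁻¹ ≡ 32 (mod 67), so λ ≡ 55.
  x = λ² - 41 - 18 = 3025 - 59 ≡ 18; y = λ·(41 - 18) - 25 ≡ 34. → (18, 34)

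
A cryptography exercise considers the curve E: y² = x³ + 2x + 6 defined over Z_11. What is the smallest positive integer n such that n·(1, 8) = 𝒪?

2P: tangent at (1, 8): λ = (3·1² + 2)/(2·8) ≡ 5/5. 5⁻¹ ≡ 9 (mod 11), so λ ≡ 5·9 ≡ 1.
  x = λ² - 1 - 1 = 1 - 2 ≡ 10; y = λ·(1 - 10) - 8 ≡ 5. → (10, 5)
3P: (10, 5) + (1, 8). λ = (8 - 5)/(1 - 10) ≡ 3/2 mod 11. 2⁻¹ ≡ 6 (mod 11), so λ ≡ 7.
  x = λ² - 10 - 1 = 49 - 11 ≡ 5; y = λ·(10 - 5) - 5 ≡ 8. → (5, 8)
4P: (5, 8) + (1, 8). λ = (8 - 8)/(1 - 5) ≡ 0/7 mod 11. 7⁻¹ ≡ 8 (mod 11) since 7·8 = 56 ≡ 1, so λ ≡ 0.
  x = λ² - 5 - 1 = 0 - 6 ≡ 5; y = λ·(5 - 5) - 8 ≡ 3. → (5, 3)
5P: (5, 3) + (1, 8). λ = (8 - 3)/(1 - 5) ≡ 5/7 mod 11. 7⁻¹ ≡ 8 (mod 11) since 7·8 = 56 ≡ 1, so λ ≡ 7.
  x = λ² - 5 - 1 = 49 - 6 ≡ 10; y = λ·(5 - 10) - 3 ≡ 6. → (10, 6)
6P: (10, 6) + (1, 8). λ = (8 - 6)/(1 - 10) ≡ 2/2 mod 11. 2⁻¹ ≡ 6 (mod 11) since 2·6 = 12 ≡ 1, so λ ≡ 1.
  x = λ² - 10 - 1 = 1 - 11 ≡ 1; y = λ·(10 - 1) - 6 ≡ 3. → (1, 3)
7P: (1, 3) + (1, 8): same x and y₁ ≡ -y₂, so the sum is 𝒪.
7P = 𝒪, so the order is 7.

7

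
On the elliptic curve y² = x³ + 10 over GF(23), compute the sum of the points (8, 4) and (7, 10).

(21, 5)

(8, 4) + (7, 10). λ = (10 - 4)/(7 - 8) ≡ 6/22 mod 23. 22⁻¹ ≡ 22 (mod 23), so λ ≡ 17.
  x = λ² - 8 - 7 = 289 - 15 ≡ 21; y = λ·(8 - 21) - 4 ≡ 5. → (21, 5)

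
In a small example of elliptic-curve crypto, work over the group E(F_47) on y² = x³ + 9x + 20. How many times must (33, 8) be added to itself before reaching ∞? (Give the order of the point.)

2P: tangent at (33, 8): λ = (3·33² + 9)/(2·8) ≡ 33/16. 16⁻¹ ≡ 3 (mod 47) since 16·3 = 48 ≡ 1, so λ ≡ 33·3 ≡ 5.
  x = λ² - 33 - 33 = 25 - 66 ≡ 6; y = λ·(33 - 6) - 8 ≡ 33. → (6, 33)
3P: (6, 33) + (33, 8). λ = (8 - 33)/(33 - 6) ≡ 22/27 mod 47. 27⁻¹ ≡ 7 (mod 47), so λ ≡ 13.
  x = λ² - 6 - 33 = 169 - 39 ≡ 36; y = λ·(6 - 36) - 33 ≡ 0. → (36, 0)
4P: (36, 0) + (33, 8). λ = (8 - 0)/(33 - 36) ≡ 8/44 mod 47. 44⁻¹ ≡ 31 (mod 47) since 44·31 = 1364 ≡ 1, so λ ≡ 13.
  x = λ² - 36 - 33 = 169 - 69 ≡ 6; y = λ·(36 - 6) - 0 ≡ 14. → (6, 14)
5P: (6, 14) + (33, 8). λ = (8 - 14)/(33 - 6) ≡ 41/27 mod 47. 27⁻¹ ≡ 7 (mod 47) since 27·7 = 189 ≡ 1, so λ ≡ 5.
  x = λ² - 6 - 33 = 25 - 39 ≡ 33; y = λ·(6 - 33) - 14 ≡ 39. → (33, 39)
6P: (33, 39) + (33, 8): same x and y₁ ≡ -y₂, so the sum is ∞.
6P = ∞, so the order is 6.

6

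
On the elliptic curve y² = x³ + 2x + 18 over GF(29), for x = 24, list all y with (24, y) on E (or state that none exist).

12, 17

x³ + 2x + 18 = 13890 ≡ 28 (mod 29).
Square roots of 28 mod 29: 12 and 17 (since 12² = 144 ≡ 28).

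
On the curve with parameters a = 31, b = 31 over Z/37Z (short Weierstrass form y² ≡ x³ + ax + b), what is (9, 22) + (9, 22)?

(10, 34)

tangent at (9, 22): λ = (3·9² + 31)/(2·22) ≡ 15/7. 7⁻¹ ≡ 16 (mod 37) since 7·16 = 112 ≡ 1, so λ ≡ 15·16 ≡ 18.
  x = λ² - 9 - 9 = 324 - 18 ≡ 10; y = λ·(9 - 10) - 22 ≡ 34. → (10, 34)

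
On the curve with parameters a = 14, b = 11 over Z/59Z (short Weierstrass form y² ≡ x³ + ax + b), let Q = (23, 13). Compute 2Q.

tangent at (23, 13): λ = (3·23² + 14)/(2·13) ≡ 8/26. 26⁻¹ ≡ 25 (mod 59), so λ ≡ 8·25 ≡ 23.
  x = λ² - 23 - 23 = 529 - 46 ≡ 11; y = λ·(23 - 11) - 13 ≡ 27. → (11, 27)

(11, 27)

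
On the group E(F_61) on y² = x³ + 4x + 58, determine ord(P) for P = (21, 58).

2P: tangent at (21, 58): λ = (3·21² + 4)/(2·58) ≡ 46/55. 55⁻¹ ≡ 10 (mod 61) since 55·10 = 550 ≡ 1, so λ ≡ 46·10 ≡ 33.
  x = λ² - 21 - 21 = 1089 - 42 ≡ 10; y = λ·(21 - 10) - 58 ≡ 0. → (10, 0)
3P: (10, 0) + (21, 58). λ = (58 - 0)/(21 - 10) ≡ 58/11 mod 61. 11⁻¹ ≡ 50 (mod 61) since 11·50 = 550 ≡ 1, so λ ≡ 33.
  x = λ² - 10 - 21 = 1089 - 31 ≡ 21; y = λ·(10 - 21) - 0 ≡ 3. → (21, 3)
4P: (21, 3) + (21, 58): same x and y₁ ≡ -y₂, so the sum is 𝒪.
4P = 𝒪, so the order is 4.

4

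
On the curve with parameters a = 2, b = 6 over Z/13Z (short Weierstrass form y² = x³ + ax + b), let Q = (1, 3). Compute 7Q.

(1, 10)

Double-and-add on 7 = (111)₂. Start with Q = (1, 3) for the leading 1-bit.
double: tangent at (1, 3): λ = (3·1² + 2)/(2·3) ≡ 5/6. 6⁻¹ ≡ 11 (mod 13), so λ ≡ 5·11 ≡ 3.
  x = λ² - 1 - 1 = 9 - 2 ≡ 7; y = λ·(1 - 7) - 3 ≡ 5. → (7, 5)
add Q: (7, 5) + (1, 3). λ = (3 - 5)/(1 - 7) ≡ 11/7 mod 13. 7⁻¹ ≡ 2 (mod 13), so λ ≡ 9.
  x = λ² - 7 - 1 = 81 - 8 ≡ 8; y = λ·(7 - 8) - 5 ≡ 12. → (8, 12)
double: tangent at (8, 12): λ = (3·8² + 2)/(2·12) ≡ 12/11. 11⁻¹ ≡ 6 (mod 13) since 11·6 = 66 ≡ 1, so λ ≡ 12·6 ≡ 7.
  x = λ² - 8 - 8 = 49 - 16 ≡ 7; y = λ·(8 - 7) - 12 ≡ 8. → (7, 8)
add Q: (7, 8) + (1, 3). λ = (3 - 8)/(1 - 7) ≡ 8/7 mod 13. 7⁻¹ ≡ 2 (mod 13) since 7·2 = 14 ≡ 1, so λ ≡ 3.
  x = λ² - 7 - 1 = 9 - 8 ≡ 1; y = λ·(7 - 1) - 8 ≡ 10. → (1, 10)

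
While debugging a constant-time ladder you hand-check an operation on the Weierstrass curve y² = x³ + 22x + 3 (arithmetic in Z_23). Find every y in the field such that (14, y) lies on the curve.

none

x³ + 22x + 3 = 3055 ≡ 19 (mod 23).
19 is a non-residue mod 23; no y exists.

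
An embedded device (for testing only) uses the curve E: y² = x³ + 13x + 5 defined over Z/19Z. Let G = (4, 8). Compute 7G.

(0, 10)

Double-and-add on 7 = (111)₂. Start with G = (4, 8) for the leading 1-bit.
double: tangent at (4, 8): λ = (3·4² + 13)/(2·8) ≡ 4/16. 16⁻¹ ≡ 6 (mod 19), so λ ≡ 4·6 ≡ 5.
  x = λ² - 4 - 4 = 25 - 8 ≡ 17; y = λ·(4 - 17) - 8 ≡ 3. → (17, 3)
add G: (17, 3) + (4, 8). λ = (8 - 3)/(4 - 17) ≡ 5/6 mod 19. 6⁻¹ ≡ 16 (mod 19) since 6·16 = 96 ≡ 1, so λ ≡ 4.
  x = λ² - 17 - 4 = 16 - 21 ≡ 14; y = λ·(17 - 14) - 3 ≡ 9. → (14, 9)
double: tangent at (14, 9): λ = (3·14² + 13)/(2·9) ≡ 12/18. 18⁻¹ ≡ 18 (mod 19) since 18·18 = 324 ≡ 1, so λ ≡ 12·18 ≡ 7.
  x = λ² - 14 - 14 = 49 - 28 ≡ 2; y = λ·(14 - 2) - 9 ≡ 18. → (2, 18)
add G: (2, 18) + (4, 8). λ = (8 - 18)/(4 - 2) ≡ 9/2 mod 19. 2⁻¹ ≡ 10 (mod 19), so λ ≡ 14.
  x = λ² - 2 - 4 = 196 - 6 ≡ 0; y = λ·(2 - 0) - 18 ≡ 10. → (0, 10)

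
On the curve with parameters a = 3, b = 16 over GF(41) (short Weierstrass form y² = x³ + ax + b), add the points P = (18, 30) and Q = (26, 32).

(15, 22)

(18, 30) + (26, 32). λ = (32 - 30)/(26 - 18) ≡ 2/8 mod 41. 8⁻¹ ≡ 36 (mod 41), so λ ≡ 31.
  x = λ² - 18 - 26 = 961 - 44 ≡ 15; y = λ·(18 - 15) - 30 ≡ 22. → (15, 22)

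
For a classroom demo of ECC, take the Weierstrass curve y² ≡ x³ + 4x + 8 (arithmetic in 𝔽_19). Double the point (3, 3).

(17, 7)

tangent at (3, 3): λ = (3·3² + 4)/(2·3) ≡ 12/6. 6⁻¹ ≡ 16 (mod 19) since 6·16 = 96 ≡ 1, so λ ≡ 12·16 ≡ 2.
  x = λ² - 3 - 3 = 4 - 6 ≡ 17; y = λ·(3 - 17) - 3 ≡ 7. → (17, 7)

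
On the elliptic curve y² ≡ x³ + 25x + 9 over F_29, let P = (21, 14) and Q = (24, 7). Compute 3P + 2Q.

First 3P:
Repeated addition: build up to 3P.
2P: tangent at (21, 14): λ = (3·21² + 25)/(2·14) ≡ 14/28. 28⁻¹ ≡ 28 (mod 29), so λ ≡ 14·28 ≡ 15.
  x = λ² - 21 - 21 = 225 - 42 ≡ 9; y = λ·(21 - 9) - 14 ≡ 21. → (9, 21)
3P: (9, 21) + (21, 14). λ = (14 - 21)/(21 - 9) ≡ 22/12 mod 29. 12⁻¹ ≡ 17 (mod 29) since 12·17 = 204 ≡ 1, so λ ≡ 26.
  x = λ² - 9 - 21 = 676 - 30 ≡ 8; y = λ·(9 - 8) - 21 ≡ 5. → (8, 5)
3P = (8, 5).
Next 2Q:
Repeated addition: build up to 2Q.
2Q: tangent at (24, 7): λ = (3·24² + 25)/(2·7) ≡ 13/14. 14⁻¹ ≡ 27 (mod 29), so λ ≡ 13·27 ≡ 3.
  x = λ² - 24 - 24 = 9 - 48 ≡ 19; y = λ·(24 - 19) - 7 ≡ 8. → (19, 8)
2Q = (19, 8).
Finally 3P + 2Q:
(8, 5) + (19, 8). λ = (8 - 5)/(19 - 8) ≡ 3/11 mod 29. 11⁻¹ ≡ 8 (mod 29) since 11·8 = 88 ≡ 1, so λ ≡ 24.
  x = λ² - 8 - 19 = 576 - 27 ≡ 27; y = λ·(8 - 27) - 5 ≡ 3. → (27, 3)

(27, 3)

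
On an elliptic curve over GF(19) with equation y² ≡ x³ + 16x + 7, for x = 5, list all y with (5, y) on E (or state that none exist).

x³ + 16x + 7 = 212 ≡ 3 (mod 19).
3 is a non-residue mod 19; no y exists.

none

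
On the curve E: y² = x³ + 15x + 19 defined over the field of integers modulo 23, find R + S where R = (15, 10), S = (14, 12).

(21, 2)

(15, 10) + (14, 12). λ = (12 - 10)/(14 - 15) ≡ 2/22 mod 23. 22⁻¹ ≡ 22 (mod 23), so λ ≡ 21.
  x = λ² - 15 - 14 = 441 - 29 ≡ 21; y = λ·(15 - 21) - 10 ≡ 2. → (21, 2)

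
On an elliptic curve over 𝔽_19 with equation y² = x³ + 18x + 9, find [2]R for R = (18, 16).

tangent at (18, 16): λ = (3·18² + 18)/(2·16) ≡ 2/13. 13⁻¹ ≡ 3 (mod 19), so λ ≡ 2·3 ≡ 6.
  x = λ² - 18 - 18 = 36 - 36 ≡ 0; y = λ·(18 - 0) - 16 ≡ 16. → (0, 16)

(0, 16)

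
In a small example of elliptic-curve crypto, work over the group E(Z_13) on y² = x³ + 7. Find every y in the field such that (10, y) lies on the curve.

x³ + 0x + 7 = 1007 ≡ 6 (mod 13).
6 is a non-residue mod 13; no y exists.

none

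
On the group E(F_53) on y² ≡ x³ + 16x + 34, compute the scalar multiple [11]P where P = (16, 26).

Repeated addition: build up to 11P.
2P: tangent at (16, 26): λ = (3·16² + 16)/(2·26) ≡ 42/52. 52⁻¹ ≡ 52 (mod 53), so λ ≡ 42·52 ≡ 11.
  x = λ² - 16 - 16 = 121 - 32 ≡ 36; y = λ·(16 - 36) - 26 ≡ 19. → (36, 19)
3P: (36, 19) + (16, 26). λ = (26 - 19)/(16 - 36) ≡ 7/33 mod 53. 33⁻¹ ≡ 45 (mod 53), so λ ≡ 50.
  x = λ² - 36 - 16 = 2500 - 52 ≡ 10; y = λ·(36 - 10) - 19 ≡ 9. → (10, 9)
4P: (10, 9) + (16, 26). λ = (26 - 9)/(16 - 10) ≡ 17/6 mod 53. 6⁻¹ ≡ 9 (mod 53), so λ ≡ 47.
  x = λ² - 10 - 16 = 2209 - 26 ≡ 10; y = λ·(10 - 10) - 9 ≡ 44. → (10, 44)
5P: (10, 44) + (16, 26). λ = (26 - 44)/(16 - 10) ≡ 35/6 mod 53. 6⁻¹ ≡ 9 (mod 53), so λ ≡ 50.
  x = λ² - 10 - 16 = 2500 - 26 ≡ 36; y = λ·(10 - 36) - 44 ≡ 34. → (36, 34)
6P: (36, 34) + (16, 26). λ = (26 - 34)/(16 - 36) ≡ 45/33 mod 53. 33⁻¹ ≡ 45 (mod 53), so λ ≡ 11.
  x = λ² - 36 - 16 = 121 - 52 ≡ 16; y = λ·(36 - 16) - 34 ≡ 27. → (16, 27)
7P: (16, 27) + (16, 26): same x and y₁ ≡ -y₂, so the sum is 𝒪.
8P: 𝒪 + (16, 26) = (16, 26) (identity).
9P: tangent at (16, 26): λ = (3·16² + 16)/(2·26) ≡ 42/52. 52⁻¹ ≡ 52 (mod 53) since 52·52 = 2704 ≡ 1, so λ ≡ 42·52 ≡ 11.
  x = λ² - 16 - 16 = 121 - 32 ≡ 36; y = λ·(16 - 36) - 26 ≡ 19. → (36, 19)
10P: (36, 19) + (16, 26). λ = (26 - 19)/(16 - 36) ≡ 7/33 mod 53. 33⁻¹ ≡ 45 (mod 53), so λ ≡ 50.
  x = λ² - 36 - 16 = 2500 - 52 ≡ 10; y = λ·(36 - 10) - 19 ≡ 9. → (10, 9)
11P: (10, 9) + (16, 26). λ = (26 - 9)/(16 - 10) ≡ 17/6 mod 53. 6⁻¹ ≡ 9 (mod 53), so λ ≡ 47.
  x = λ² - 10 - 16 = 2209 - 26 ≡ 10; y = λ·(10 - 10) - 9 ≡ 44. → (10, 44)

(10, 44)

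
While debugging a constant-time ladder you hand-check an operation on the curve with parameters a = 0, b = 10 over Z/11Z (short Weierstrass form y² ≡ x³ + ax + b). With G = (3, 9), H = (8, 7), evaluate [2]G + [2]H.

(5, 6)

First 2G:
Repeated addition: build up to 2G.
2G: tangent at (3, 9): λ = (3·3² + 0)/(2·9) ≡ 5/7. 7⁻¹ ≡ 8 (mod 11), so λ ≡ 5·8 ≡ 7.
  x = λ² - 3 - 3 = 49 - 6 ≡ 10; y = λ·(3 - 10) - 9 ≡ 8. → (10, 8)
2G = (10, 8).
Next 2H:
Repeated addition: build up to 2H.
2H: tangent at (8, 7): λ = (3·8² + 0)/(2·7) ≡ 5/3. 3⁻¹ ≡ 4 (mod 11) since 3·4 = 12 ≡ 1, so λ ≡ 5·4 ≡ 9.
  x = λ² - 8 - 8 = 81 - 16 ≡ 10; y = λ·(8 - 10) - 7 ≡ 8. → (10, 8)
2H = (10, 8).
Finally 2G + 2H:
tangent at (10, 8): λ = (3·10² + 0)/(2·8) ≡ 3/5. 5⁻¹ ≡ 9 (mod 11), so λ ≡ 3·9 ≡ 5.
  x = λ² - 10 - 10 = 25 - 20 ≡ 5; y = λ·(10 - 5) - 8 ≡ 6. → (5, 6)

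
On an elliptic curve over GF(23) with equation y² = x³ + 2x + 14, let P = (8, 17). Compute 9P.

Repeated addition: build up to 9P.
2P: tangent at (8, 17): λ = (3·8² + 2)/(2·17) ≡ 10/11. 11⁻¹ ≡ 21 (mod 23) since 11·21 = 231 ≡ 1, so λ ≡ 10·21 ≡ 3.
  x = λ² - 8 - 8 = 9 - 16 ≡ 16; y = λ·(8 - 16) - 17 ≡ 5. → (16, 5)
3P: (16, 5) + (8, 17). λ = (17 - 5)/(8 - 16) ≡ 12/15 mod 23. 15⁻¹ ≡ 20 (mod 23), so λ ≡ 10.
  x = λ² - 16 - 8 = 100 - 24 ≡ 7; y = λ·(16 - 7) - 5 ≡ 16. → (7, 16)
4P: (7, 16) + (8, 17). λ = (17 - 16)/(8 - 7) ≡ 1/1 mod 23. 1⁻¹ ≡ 1 (mod 23), so λ ≡ 1.
  x = λ² - 7 - 8 = 1 - 15 ≡ 9; y = λ·(7 - 9) - 16 ≡ 5. → (9, 5)
5P: (9, 5) + (8, 17). λ = (17 - 5)/(8 - 9) ≡ 12/22 mod 23. 22⁻¹ ≡ 22 (mod 23), so λ ≡ 11.
  x = λ² - 9 - 8 = 121 - 17 ≡ 12; y = λ·(9 - 12) - 5 ≡ 8. → (12, 8)
6P: (12, 8) + (8, 17). λ = (17 - 8)/(8 - 12) ≡ 9/19 mod 23. 19⁻¹ ≡ 17 (mod 23), so λ ≡ 15.
  x = λ² - 12 - 8 = 225 - 20 ≡ 21; y = λ·(12 - 21) - 8 ≡ 18. → (21, 18)
7P: (21, 18) + (8, 17). λ = (17 - 18)/(8 - 21) ≡ 22/10 mod 23. 10⁻¹ ≡ 7 (mod 23), so λ ≡ 16.
  x = λ² - 21 - 8 = 256 - 29 ≡ 20; y = λ·(21 - 20) - 18 ≡ 21. → (20, 21)
8P: (20, 21) + (8, 17). λ = (17 - 21)/(8 - 20) ≡ 19/11 mod 23. 11⁻¹ ≡ 21 (mod 23) since 11·21 = 231 ≡ 1, so λ ≡ 8.
  x = λ² - 20 - 8 = 64 - 28 ≡ 13; y = λ·(20 - 13) - 21 ≡ 12. → (13, 12)
9P: (13, 12) + (8, 17). λ = (17 - 12)/(8 - 13) ≡ 5/18 mod 23. 18⁻¹ ≡ 9 (mod 23) since 18·9 = 162 ≡ 1, so λ ≡ 22.
  x = λ² - 13 - 8 = 484 - 21 ≡ 3; y = λ·(13 - 3) - 12 ≡ 1. → (3, 1)

(3, 1)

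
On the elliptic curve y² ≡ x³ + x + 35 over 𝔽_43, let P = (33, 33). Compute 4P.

(7, 16)

Double-and-add on 4 = (100)₂. Start with P = (33, 33) for the leading 1-bit.
double: tangent at (33, 33): λ = (3·33² + 1)/(2·33) ≡ 0/23. 23⁻¹ ≡ 15 (mod 43), so λ ≡ 0·15 ≡ 0.
  x = λ² - 33 - 33 = 0 - 66 ≡ 20; y = λ·(33 - 20) - 33 ≡ 10. → (20, 10)
double: tangent at (20, 10): λ = (3·20² + 1)/(2·10) ≡ 40/20. 20⁻¹ ≡ 28 (mod 43), so λ ≡ 40·28 ≡ 2.
  x = λ² - 20 - 20 = 4 - 40 ≡ 7; y = λ·(20 - 7) - 10 ≡ 16. → (7, 16)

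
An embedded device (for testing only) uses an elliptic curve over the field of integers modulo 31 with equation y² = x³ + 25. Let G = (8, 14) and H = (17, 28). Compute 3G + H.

First 3G:
Repeated addition: build up to 3G.
2G: tangent at (8, 14): λ = (3·8² + 0)/(2·14) ≡ 6/28. 28⁻¹ ≡ 10 (mod 31) since 28·10 = 280 ≡ 1, so λ ≡ 6·10 ≡ 29.
  x = λ² - 8 - 8 = 841 - 16 ≡ 19; y = λ·(8 - 19) - 14 ≡ 8. → (19, 8)
3G: (19, 8) + (8, 14). λ = (14 - 8)/(8 - 19) ≡ 6/20 mod 31. 20⁻¹ ≡ 14 (mod 31) since 20·14 = 280 ≡ 1, so λ ≡ 22.
  x = λ² - 19 - 8 = 484 - 27 ≡ 23; y = λ·(19 - 23) - 8 ≡ 28. → (23, 28)
3G = (23, 28).
Finally 3G + H:
(23, 28) + (17, 28). λ = (28 - 28)/(17 - 23) ≡ 0/25 mod 31. 25⁻¹ ≡ 5 (mod 31) since 25·5 = 125 ≡ 1, so λ ≡ 0.
  x = λ² - 23 - 17 = 0 - 40 ≡ 22; y = λ·(23 - 22) - 28 ≡ 3. → (22, 3)

(22, 3)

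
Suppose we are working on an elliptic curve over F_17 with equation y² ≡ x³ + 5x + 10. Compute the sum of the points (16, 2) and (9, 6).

(1, 4)

(16, 2) + (9, 6). λ = (6 - 2)/(9 - 16) ≡ 4/10 mod 17. 10⁻¹ ≡ 12 (mod 17), so λ ≡ 14.
  x = λ² - 16 - 9 = 196 - 25 ≡ 1; y = λ·(16 - 1) - 2 ≡ 4. → (1, 4)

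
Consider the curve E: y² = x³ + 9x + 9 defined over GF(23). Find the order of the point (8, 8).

2P: tangent at (8, 8): λ = (3·8² + 9)/(2·8) ≡ 17/16. 16⁻¹ ≡ 13 (mod 23) since 16·13 = 208 ≡ 1, so λ ≡ 17·13 ≡ 14.
  x = λ² - 8 - 8 = 196 - 16 ≡ 19; y = λ·(8 - 19) - 8 ≡ 22. → (19, 22)
3P: (19, 22) + (8, 8). λ = (8 - 22)/(8 - 19) ≡ 9/12 mod 23. 12⁻¹ ≡ 2 (mod 23), so λ ≡ 18.
  x = λ² - 19 - 8 = 324 - 27 ≡ 21; y = λ·(19 - 21) - 22 ≡ 11. → (21, 11)
4P: (21, 11) + (8, 8). λ = (8 - 11)/(8 - 21) ≡ 20/10 mod 23. 10⁻¹ ≡ 7 (mod 23), so λ ≡ 2.
  x = λ² - 21 - 8 = 4 - 29 ≡ 21; y = λ·(21 - 21) - 11 ≡ 12. → (21, 12)
5P: (21, 12) + (8, 8). λ = (8 - 12)/(8 - 21) ≡ 19/10 mod 23. 10⁻¹ ≡ 7 (mod 23) since 10·7 = 70 ≡ 1, so λ ≡ 18.
  x = λ² - 21 - 8 = 324 - 29 ≡ 19; y = λ·(21 - 19) - 12 ≡ 1. → (19, 1)
6P: (19, 1) + (8, 8). λ = (8 - 1)/(8 - 19) ≡ 7/12 mod 23. 12⁻¹ ≡ 2 (mod 23), so λ ≡ 14.
  x = λ² - 19 - 8 = 196 - 27 ≡ 8; y = λ·(19 - 8) - 1 ≡ 15. → (8, 15)
7P: (8, 15) + (8, 8): same x and y₁ ≡ -y₂, so the sum is 𝒪.
7P = 𝒪, so the order is 7.

7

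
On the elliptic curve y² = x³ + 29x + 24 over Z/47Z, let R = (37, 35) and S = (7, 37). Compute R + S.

(37, 35) + (7, 37). λ = (37 - 35)/(7 - 37) ≡ 2/17 mod 47. 17⁻¹ ≡ 36 (mod 47) since 17·36 = 612 ≡ 1, so λ ≡ 25.
  x = λ² - 37 - 7 = 625 - 44 ≡ 17; y = λ·(37 - 17) - 35 ≡ 42. → (17, 42)

(17, 42)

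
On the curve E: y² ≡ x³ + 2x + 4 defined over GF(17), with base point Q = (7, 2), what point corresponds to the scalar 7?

Double-and-add on 7 = (111)₂. Start with Q = (7, 2) for the leading 1-bit.
double: tangent at (7, 2): λ = (3·7² + 2)/(2·2) ≡ 13/4. 4⁻¹ ≡ 13 (mod 17), so λ ≡ 13·13 ≡ 16.
  x = λ² - 7 - 7 = 256 - 14 ≡ 4; y = λ·(7 - 4) - 2 ≡ 12. → (4, 12)
add Q: (4, 12) + (7, 2). λ = (2 - 12)/(7 - 4) ≡ 7/3 mod 17. 3⁻¹ ≡ 6 (mod 17) since 3·6 = 18 ≡ 1, so λ ≡ 8.
  x = λ² - 4 - 7 = 64 - 11 ≡ 2; y = λ·(4 - 2) - 12 ≡ 4. → (2, 4)
double: tangent at (2, 4): λ = (3·2² + 2)/(2·4) ≡ 14/8. 8⁻¹ ≡ 15 (mod 17), so λ ≡ 14·15 ≡ 6.
  x = λ² - 2 - 2 = 36 - 4 ≡ 15; y = λ·(2 - 15) - 4 ≡ 3. → (15, 3)
add Q: (15, 3) + (7, 2). λ = (2 - 3)/(7 - 15) ≡ 16/9 mod 17. 9⁻¹ ≡ 2 (mod 17) since 9·2 = 18 ≡ 1, so λ ≡ 15.
  x = λ² - 15 - 7 = 225 - 22 ≡ 16; y = λ·(15 - 16) - 3 ≡ 16. → (16, 16)

(16, 16)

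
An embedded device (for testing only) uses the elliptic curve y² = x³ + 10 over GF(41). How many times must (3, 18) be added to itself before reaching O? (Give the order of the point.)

2P: tangent at (3, 18): λ = (3·3² + 0)/(2·18) ≡ 27/36. 36⁻¹ ≡ 8 (mod 41), so λ ≡ 27·8 ≡ 11.
  x = λ² - 3 - 3 = 121 - 6 ≡ 33; y = λ·(3 - 33) - 18 ≡ 21. → (33, 21)
3P: (33, 21) + (3, 18). λ = (18 - 21)/(3 - 33) ≡ 38/11 mod 41. 11⁻¹ ≡ 15 (mod 41), so λ ≡ 37.
  x = λ² - 33 - 3 = 1369 - 36 ≡ 21; y = λ·(33 - 21) - 21 ≡ 13. → (21, 13)
4P: (21, 13) + (3, 18). λ = (18 - 13)/(3 - 21) ≡ 5/23 mod 41. 23⁻¹ ≡ 25 (mod 41) since 23·25 = 575 ≡ 1, so λ ≡ 2.
  x = λ² - 21 - 3 = 4 - 24 ≡ 21; y = λ·(21 - 21) - 13 ≡ 28. → (21, 28)
5P: (21, 28) + (3, 18). λ = (18 - 28)/(3 - 21) ≡ 31/23 mod 41. 23⁻¹ ≡ 25 (mod 41) since 23·25 = 575 ≡ 1, so λ ≡ 37.
  x = λ² - 21 - 3 = 1369 - 24 ≡ 33; y = λ·(21 - 33) - 28 ≡ 20. → (33, 20)
6P: (33, 20) + (3, 18). λ = (18 - 20)/(3 - 33) ≡ 39/11 mod 41. 11⁻¹ ≡ 15 (mod 41) since 11·15 = 165 ≡ 1, so λ ≡ 11.
  x = λ² - 33 - 3 = 121 - 36 ≡ 3; y = λ·(33 - 3) - 20 ≡ 23. → (3, 23)
7P: (3, 23) + (3, 18): same x and y₁ ≡ -y₂, so the sum is O.
7P = O, so the order is 7.

7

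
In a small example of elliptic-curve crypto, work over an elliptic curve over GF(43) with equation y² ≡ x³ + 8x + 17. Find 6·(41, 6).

Write Q = (41, 6).
Repeated addition: build up to 6Q.
2Q: tangent at (41, 6): λ = (3·41² + 8)/(2·6) ≡ 20/12. 12⁻¹ ≡ 18 (mod 43) since 12·18 = 216 ≡ 1, so λ ≡ 20·18 ≡ 16.
  x = λ² - 41 - 41 = 256 - 82 ≡ 2; y = λ·(41 - 2) - 6 ≡ 16. → (2, 16)
3Q: (2, 16) + (41, 6). λ = (6 - 16)/(41 - 2) ≡ 33/39 mod 43. 39⁻¹ ≡ 32 (mod 43) since 39·32 = 1248 ≡ 1, so λ ≡ 24.
  x = λ² - 2 - 41 = 576 - 43 ≡ 17; y = λ·(2 - 17) - 16 ≡ 11. → (17, 11)
4Q: (17, 11) + (41, 6). λ = (6 - 11)/(41 - 17) ≡ 38/24 mod 43. 24⁻¹ ≡ 9 (mod 43) since 24·9 = 216 ≡ 1, so λ ≡ 41.
  x = λ² - 17 - 41 = 1681 - 58 ≡ 32; y = λ·(17 - 32) - 11 ≡ 19. → (32, 19)
5Q: (32, 19) + (41, 6). λ = (6 - 19)/(41 - 32) ≡ 30/9 mod 43. 9⁻¹ ≡ 24 (mod 43) since 9·24 = 216 ≡ 1, so λ ≡ 32.
  x = λ² - 32 - 41 = 1024 - 73 ≡ 5; y = λ·(32 - 5) - 19 ≡ 28. → (5, 28)
6Q: (5, 28) + (41, 6). λ = (6 - 28)/(41 - 5) ≡ 21/36 mod 43. 36⁻¹ ≡ 6 (mod 43), so λ ≡ 40.
  x = λ² - 5 - 41 = 1600 - 46 ≡ 6; y = λ·(5 - 6) - 28 ≡ 18. → (6, 18)

(6, 18)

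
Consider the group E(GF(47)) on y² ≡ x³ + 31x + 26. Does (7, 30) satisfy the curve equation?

no

y² = 30² ≡ 7; x³ + 31x + 26 = 586 ≡ 22 (mod 47). 7 ≠ 22.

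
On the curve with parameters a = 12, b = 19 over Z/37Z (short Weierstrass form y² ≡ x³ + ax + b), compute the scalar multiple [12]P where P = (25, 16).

(28, 12)

Repeated addition: build up to 12P.
2P: tangent at (25, 16): λ = (3·25² + 12)/(2·16) ≡ 0/32. 32⁻¹ ≡ 22 (mod 37), so λ ≡ 0·22 ≡ 0.
  x = λ² - 25 - 25 = 0 - 50 ≡ 24; y = λ·(25 - 24) - 16 ≡ 21. → (24, 21)
3P: (24, 21) + (25, 16). λ = (16 - 21)/(25 - 24) ≡ 32/1 mod 37. 1⁻¹ ≡ 1 (mod 37), so λ ≡ 32.
  x = λ² - 24 - 25 = 1024 - 49 ≡ 13; y = λ·(24 - 13) - 21 ≡ 35. → (13, 35)
4P: (13, 35) + (25, 16). λ = (16 - 35)/(25 - 13) ≡ 18/12 mod 37. 12⁻¹ ≡ 34 (mod 37), so λ ≡ 20.
  x = λ² - 13 - 25 = 400 - 38 ≡ 29; y = λ·(13 - 29) - 35 ≡ 15. → (29, 15)
5P: (29, 15) + (25, 16). λ = (16 - 15)/(25 - 29) ≡ 1/33 mod 37. 33⁻¹ ≡ 9 (mod 37), so λ ≡ 9.
  x = λ² - 29 - 25 = 81 - 54 ≡ 27; y = λ·(29 - 27) - 15 ≡ 3. → (27, 3)
6P: (27, 3) + (25, 16). λ = (16 - 3)/(25 - 27) ≡ 13/35 mod 37. 35⁻¹ ≡ 18 (mod 37) since 35·18 = 630 ≡ 1, so λ ≡ 12.
  x = λ² - 27 - 25 = 144 - 52 ≡ 18; y = λ·(27 - 18) - 3 ≡ 31. → (18, 31)
7P: (18, 31) + (25, 16). λ = (16 - 31)/(25 - 18) ≡ 22/7 mod 37. 7⁻¹ ≡ 16 (mod 37), so λ ≡ 19.
  x = λ² - 18 - 25 = 361 - 43 ≡ 22; y = λ·(18 - 22) - 31 ≡ 4. → (22, 4)
8P: (22, 4) + (25, 16). λ = (16 - 4)/(25 - 22) ≡ 12/3 mod 37. 3⁻¹ ≡ 25 (mod 37), so λ ≡ 4.
  x = λ² - 22 - 25 = 16 - 47 ≡ 6; y = λ·(22 - 6) - 4 ≡ 23. → (6, 23)
9P: (6, 23) + (25, 16). λ = (16 - 23)/(25 - 6) ≡ 30/19 mod 37. 19⁻¹ ≡ 2 (mod 37) since 19·2 = 38 ≡ 1, so λ ≡ 23.
  x = λ² - 6 - 25 = 529 - 31 ≡ 17; y = λ·(6 - 17) - 23 ≡ 20. → (17, 20)
10P: (17, 20) + (25, 16). λ = (16 - 20)/(25 - 17) ≡ 33/8 mod 37. 8⁻¹ ≡ 14 (mod 37), so λ ≡ 18.
  x = λ² - 17 - 25 = 324 - 42 ≡ 23; y = λ·(17 - 23) - 20 ≡ 20. → (23, 20)
11P: (23, 20) + (25, 16). λ = (16 - 20)/(25 - 23) ≡ 33/2 mod 37. 2⁻¹ ≡ 19 (mod 37) since 2·19 = 38 ≡ 1, so λ ≡ 35.
  x = λ² - 23 - 25 = 1225 - 48 ≡ 30; y = λ·(23 - 30) - 20 ≡ 31. → (30, 31)
12P: (30, 31) + (25, 16). λ = (16 - 31)/(25 - 30) ≡ 22/32 mod 37. 32⁻¹ ≡ 22 (mod 37) since 32·22 = 704 ≡ 1, so λ ≡ 3.
  x = λ² - 30 - 25 = 9 - 55 ≡ 28; y = λ·(30 - 28) - 31 ≡ 12. → (28, 12)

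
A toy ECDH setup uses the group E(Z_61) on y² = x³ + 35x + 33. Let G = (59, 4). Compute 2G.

(49, 9)

tangent at (59, 4): λ = (3·59² + 35)/(2·4) ≡ 47/8. 8⁻¹ ≡ 23 (mod 61) since 8·23 = 184 ≡ 1, so λ ≡ 47·23 ≡ 44.
  x = λ² - 59 - 59 = 1936 - 118 ≡ 49; y = λ·(59 - 49) - 4 ≡ 9. → (49, 9)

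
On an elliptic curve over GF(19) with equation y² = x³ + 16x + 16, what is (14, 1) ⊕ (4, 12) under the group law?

(14, 1) + (4, 12). λ = (12 - 1)/(4 - 14) ≡ 11/9 mod 19. 9⁻¹ ≡ 17 (mod 19), so λ ≡ 16.
  x = λ² - 14 - 4 = 256 - 18 ≡ 10; y = λ·(14 - 10) - 1 ≡ 6. → (10, 6)

(10, 6)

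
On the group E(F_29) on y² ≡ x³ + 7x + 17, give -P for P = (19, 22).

(19, 7)

-(19, 22) = (19, -22 mod 29) = (19, 7).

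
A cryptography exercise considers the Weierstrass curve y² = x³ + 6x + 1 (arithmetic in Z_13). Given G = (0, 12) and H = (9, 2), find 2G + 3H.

O

First 2G:
Repeated addition: build up to 2G.
2G: tangent at (0, 12): λ = (3·0² + 6)/(2·12) ≡ 6/11. 11⁻¹ ≡ 6 (mod 13), so λ ≡ 6·6 ≡ 10.
  x = λ² - 0 - 0 = 100 - 0 ≡ 9; y = λ·(0 - 9) - 12 ≡ 2. → (9, 2)
2G = (9, 2).
Next 3H:
Repeated addition: build up to 3H.
2H: tangent at (9, 2): λ = (3·9² + 6)/(2·2) ≡ 2/4. 4⁻¹ ≡ 10 (mod 13) since 4·10 = 40 ≡ 1, so λ ≡ 2·10 ≡ 7.
  x = λ² - 9 - 9 = 49 - 18 ≡ 5; y = λ·(9 - 5) - 2 ≡ 0. → (5, 0)
3H: (5, 0) + (9, 2). λ = (2 - 0)/(9 - 5) ≡ 2/4 mod 13. 4⁻¹ ≡ 10 (mod 13) since 4·10 = 40 ≡ 1, so λ ≡ 7.
  x = λ² - 5 - 9 = 49 - 14 ≡ 9; y = λ·(5 - 9) - 0 ≡ 11. → (9, 11)
3H = (9, 11).
Finally 2G + 3H:
(9, 2) + (9, 11): same x and y₁ ≡ -y₂, so the sum is 𝒪.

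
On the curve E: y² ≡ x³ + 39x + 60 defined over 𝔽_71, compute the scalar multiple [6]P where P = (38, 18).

Repeated addition: build up to 6P.
2P: tangent at (38, 18): λ = (3·38² + 39)/(2·18) ≡ 40/36. 36⁻¹ ≡ 2 (mod 71), so λ ≡ 40·2 ≡ 9.
  x = λ² - 38 - 38 = 81 - 76 ≡ 5; y = λ·(38 - 5) - 18 ≡ 66. → (5, 66)
3P: (5, 66) + (38, 18). λ = (18 - 66)/(38 - 5) ≡ 23/33 mod 71. 33⁻¹ ≡ 28 (mod 71), so λ ≡ 5.
  x = λ² - 5 - 38 = 25 - 43 ≡ 53; y = λ·(5 - 53) - 66 ≡ 49. → (53, 49)
4P: (53, 49) + (38, 18). λ = (18 - 49)/(38 - 53) ≡ 40/56 mod 71. 56⁻¹ ≡ 52 (mod 71) since 56·52 = 2912 ≡ 1, so λ ≡ 21.
  x = λ² - 53 - 38 = 441 - 91 ≡ 66; y = λ·(53 - 66) - 49 ≡ 33. → (66, 33)
5P: (66, 33) + (38, 18). λ = (18 - 33)/(38 - 66) ≡ 56/43 mod 71. 43⁻¹ ≡ 38 (mod 71), so λ ≡ 69.
  x = λ² - 66 - 38 = 4761 - 104 ≡ 42; y = λ·(66 - 42) - 33 ≡ 61. → (42, 61)
6P: (42, 61) + (38, 18). λ = (18 - 61)/(38 - 42) ≡ 28/67 mod 71. 67⁻¹ ≡ 53 (mod 71) since 67·53 = 3551 ≡ 1, so λ ≡ 64.
  x = λ² - 42 - 38 = 4096 - 80 ≡ 40; y = λ·(42 - 40) - 61 ≡ 67. → (40, 67)

(40, 67)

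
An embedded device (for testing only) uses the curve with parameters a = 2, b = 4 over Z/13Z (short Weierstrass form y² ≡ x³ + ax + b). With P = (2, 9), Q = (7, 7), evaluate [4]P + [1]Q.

(5, 3)

First 4P:
Repeated addition: build up to 4P.
2P: tangent at (2, 9): λ = (3·2² + 2)/(2·9) ≡ 1/5. 5⁻¹ ≡ 8 (mod 13), so λ ≡ 1·8 ≡ 8.
  x = λ² - 2 - 2 = 64 - 4 ≡ 8; y = λ·(2 - 8) - 9 ≡ 8. → (8, 8)
3P: (8, 8) + (2, 9). λ = (9 - 8)/(2 - 8) ≡ 1/7 mod 13. 7⁻¹ ≡ 2 (mod 13), so λ ≡ 2.
  x = λ² - 8 - 2 = 4 - 10 ≡ 7; y = λ·(8 - 7) - 8 ≡ 7. → (7, 7)
4P: (7, 7) + (2, 9). λ = (9 - 7)/(2 - 7) ≡ 2/8 mod 13. 8⁻¹ ≡ 5 (mod 13), so λ ≡ 10.
  x = λ² - 7 - 2 = 100 - 9 ≡ 0; y = λ·(7 - 0) - 7 ≡ 11. → (0, 11)
4P = (0, 11).
Finally 4P + Q:
(0, 11) + (7, 7). λ = (7 - 11)/(7 - 0) ≡ 9/7 mod 13. 7⁻¹ ≡ 2 (mod 13) since 7·2 = 14 ≡ 1, so λ ≡ 5.
  x = λ² - 0 - 7 = 25 - 7 ≡ 5; y = λ·(0 - 5) - 11 ≡ 3. → (5, 3)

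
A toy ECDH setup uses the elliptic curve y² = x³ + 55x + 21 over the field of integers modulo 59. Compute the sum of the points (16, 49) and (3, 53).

(38, 44)

(16, 49) + (3, 53). λ = (53 - 49)/(3 - 16) ≡ 4/46 mod 59. 46⁻¹ ≡ 9 (mod 59) since 46·9 = 414 ≡ 1, so λ ≡ 36.
  x = λ² - 16 - 3 = 1296 - 19 ≡ 38; y = λ·(16 - 38) - 49 ≡ 44. → (38, 44)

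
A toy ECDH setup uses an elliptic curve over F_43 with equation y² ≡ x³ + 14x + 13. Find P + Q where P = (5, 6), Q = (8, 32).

(0, 23)

(5, 6) + (8, 32). λ = (32 - 6)/(8 - 5) ≡ 26/3 mod 43. 3⁻¹ ≡ 29 (mod 43) since 3·29 = 87 ≡ 1, so λ ≡ 23.
  x = λ² - 5 - 8 = 529 - 13 ≡ 0; y = λ·(5 - 0) - 6 ≡ 23. → (0, 23)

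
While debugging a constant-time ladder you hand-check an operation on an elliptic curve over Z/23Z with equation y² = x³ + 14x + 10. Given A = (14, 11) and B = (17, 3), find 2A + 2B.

(14, 11)

First 2A:
Repeated addition: build up to 2A.
2A: tangent at (14, 11): λ = (3·14² + 14)/(2·11) ≡ 4/22. 22⁻¹ ≡ 22 (mod 23), so λ ≡ 4·22 ≡ 19.
  x = λ² - 14 - 14 = 361 - 28 ≡ 11; y = λ·(14 - 11) - 11 ≡ 0. → (11, 0)
2A = (11, 0).
Next 2B:
Repeated addition: build up to 2B.
2B: tangent at (17, 3): λ = (3·17² + 14)/(2·3) ≡ 7/6. 6⁻¹ ≡ 4 (mod 23) since 6·4 = 24 ≡ 1, so λ ≡ 7·4 ≡ 5.
  x = λ² - 17 - 17 = 25 - 34 ≡ 14; y = λ·(17 - 14) - 3 ≡ 12. → (14, 12)
2B = (14, 12).
Finally 2A + 2B:
(11, 0) + (14, 12). λ = (12 - 0)/(14 - 11) ≡ 12/3 mod 23. 3⁻¹ ≡ 8 (mod 23) since 3·8 = 24 ≡ 1, so λ ≡ 4.
  x = λ² - 11 - 14 = 16 - 25 ≡ 14; y = λ·(11 - 14) - 0 ≡ 11. → (14, 11)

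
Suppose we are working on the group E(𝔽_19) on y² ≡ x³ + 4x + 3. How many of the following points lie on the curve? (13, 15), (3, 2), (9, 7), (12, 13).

(13, 15): 15² ≡ 16, rhs ≡ 10 → off.
(3, 2): 2² ≡ 4, rhs ≡ 4 → on.
(9, 7): 7² ≡ 11, rhs ≡ 8 → off.
(12, 13): 13² ≡ 17, rhs ≡ 12 → off.

1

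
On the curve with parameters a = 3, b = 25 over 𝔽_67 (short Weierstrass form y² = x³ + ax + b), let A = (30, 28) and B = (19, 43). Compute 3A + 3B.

First 3A:
Repeated addition: build up to 3A.
2A: tangent at (30, 28): λ = (3·30² + 3)/(2·28) ≡ 23/56. 56⁻¹ ≡ 6 (mod 67), so λ ≡ 23·6 ≡ 4.
  x = λ² - 30 - 30 = 16 - 60 ≡ 23; y = λ·(30 - 23) - 28 ≡ 0. → (23, 0)
3A: (23, 0) + (30, 28). λ = (28 - 0)/(30 - 23) ≡ 28/7 mod 67. 7⁻¹ ≡ 48 (mod 67), so λ ≡ 4.
  x = λ² - 23 - 30 = 16 - 53 ≡ 30; y = λ·(23 - 30) - 0 ≡ 39. → (30, 39)
3A = (30, 39).
Next 3B:
Repeated addition: build up to 3B.
2B: tangent at (19, 43): λ = (3·19² + 3)/(2·43) ≡ 14/19. 19⁻¹ ≡ 60 (mod 67), so λ ≡ 14·60 ≡ 36.
  x = λ² - 19 - 19 = 1296 - 38 ≡ 52; y = λ·(19 - 52) - 43 ≡ 42. → (52, 42)
3B: (52, 42) + (19, 43). λ = (43 - 42)/(19 - 52) ≡ 1/34 mod 67. 34⁻¹ ≡ 2 (mod 67) since 34·2 = 68 ≡ 1, so λ ≡ 2.
  x = λ² - 52 - 19 = 4 - 71 ≡ 0; y = λ·(52 - 0) - 42 ≡ 62. → (0, 62)
3B = (0, 62).
Finally 3A + 3B:
(30, 39) + (0, 62). λ = (62 - 39)/(0 - 30) ≡ 23/37 mod 67. 37⁻¹ ≡ 29 (mod 67), so λ ≡ 64.
  x = λ² - 30 - 0 = 4096 - 30 ≡ 46; y = λ·(30 - 46) - 39 ≡ 9. → (46, 9)

(46, 9)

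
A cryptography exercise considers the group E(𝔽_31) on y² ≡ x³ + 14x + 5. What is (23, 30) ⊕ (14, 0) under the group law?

(23, 30) + (14, 0). λ = (0 - 30)/(14 - 23) ≡ 1/22 mod 31. 22⁻¹ ≡ 24 (mod 31) since 22·24 = 528 ≡ 1, so λ ≡ 24.
  x = λ² - 23 - 14 = 576 - 37 ≡ 12; y = λ·(23 - 12) - 30 ≡ 17. → (12, 17)

(12, 17)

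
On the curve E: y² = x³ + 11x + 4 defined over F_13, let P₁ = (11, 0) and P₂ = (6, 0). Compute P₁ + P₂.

(11, 0) + (6, 0). λ = (0 - 0)/(6 - 11) ≡ 0/8 mod 13. 8⁻¹ ≡ 5 (mod 13), so λ ≡ 0.
  x = λ² - 11 - 6 = 0 - 17 ≡ 9; y = λ·(11 - 9) - 0 ≡ 0. → (9, 0)

(9, 0)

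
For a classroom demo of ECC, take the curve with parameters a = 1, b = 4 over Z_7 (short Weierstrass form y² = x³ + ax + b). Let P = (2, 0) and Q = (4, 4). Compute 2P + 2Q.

(6, 3)

First 2P:
Repeated addition: build up to 2P.
2P: (2, 0) + (2, 0): same x and y₁ ≡ -y₂, so the sum is the point at infinity.
2P = the point at infinity.
Next 2Q:
Repeated addition: build up to 2Q.
2Q: tangent at (4, 4): λ = (3·4² + 1)/(2·4) ≡ 0/1. 1⁻¹ ≡ 1 (mod 7), so λ ≡ 0·1 ≡ 0.
  x = λ² - 4 - 4 = 0 - 8 ≡ 6; y = λ·(4 - 6) - 4 ≡ 3. → (6, 3)
2Q = (6, 3).
Finally 2P + 2Q:
the point at infinity + (6, 3) = (6, 3) (identity).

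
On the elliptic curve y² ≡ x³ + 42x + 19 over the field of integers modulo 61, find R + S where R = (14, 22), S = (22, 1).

(50, 42)

(14, 22) + (22, 1). λ = (1 - 22)/(22 - 14) ≡ 40/8 mod 61. 8⁻¹ ≡ 23 (mod 61), so λ ≡ 5.
  x = λ² - 14 - 22 = 25 - 36 ≡ 50; y = λ·(14 - 50) - 22 ≡ 42. → (50, 42)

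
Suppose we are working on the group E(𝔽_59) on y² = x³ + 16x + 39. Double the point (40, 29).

(50, 46)

tangent at (40, 29): λ = (3·40² + 16)/(2·29) ≡ 37/58. 58⁻¹ ≡ 58 (mod 59), so λ ≡ 37·58 ≡ 22.
  x = λ² - 40 - 40 = 484 - 80 ≡ 50; y = λ·(40 - 50) - 29 ≡ 46. → (50, 46)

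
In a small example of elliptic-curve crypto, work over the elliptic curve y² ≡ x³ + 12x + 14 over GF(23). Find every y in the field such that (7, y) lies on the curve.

2, 21

x³ + 12x + 14 = 441 ≡ 4 (mod 23).
Square roots of 4 mod 23: 2 and 21 (since 2² = 4 ≡ 4).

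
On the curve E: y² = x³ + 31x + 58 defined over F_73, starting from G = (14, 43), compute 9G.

Repeated addition: build up to 9G.
2G: tangent at (14, 43): λ = (3·14² + 31)/(2·43) ≡ 35/13. 13⁻¹ ≡ 45 (mod 73), so λ ≡ 35·45 ≡ 42.
  x = λ² - 14 - 14 = 1764 - 28 ≡ 57; y = λ·(14 - 57) - 43 ≡ 49. → (57, 49)
3G: (57, 49) + (14, 43). λ = (43 - 49)/(14 - 57) ≡ 67/30 mod 73. 30⁻¹ ≡ 56 (mod 73), so λ ≡ 29.
  x = λ² - 57 - 14 = 841 - 71 ≡ 40; y = λ·(57 - 40) - 49 ≡ 6. → (40, 6)
4G: (40, 6) + (14, 43). λ = (43 - 6)/(14 - 40) ≡ 37/47 mod 73. 47⁻¹ ≡ 14 (mod 73), so λ ≡ 7.
  x = λ² - 40 - 14 = 49 - 54 ≡ 68; y = λ·(40 - 68) - 6 ≡ 17. → (68, 17)
5G: (68, 17) + (14, 43). λ = (43 - 17)/(14 - 68) ≡ 26/19 mod 73. 19⁻¹ ≡ 50 (mod 73) since 19·50 = 950 ≡ 1, so λ ≡ 59.
  x = λ² - 68 - 14 = 3481 - 82 ≡ 41; y = λ·(68 - 41) - 17 ≡ 43. → (41, 43)
6G: (41, 43) + (14, 43). λ = (43 - 43)/(14 - 41) ≡ 0/46 mod 73. 46⁻¹ ≡ 27 (mod 73), so λ ≡ 0.
  x = λ² - 41 - 14 = 0 - 55 ≡ 18; y = λ·(41 - 18) - 43 ≡ 30. → (18, 30)
7G: (18, 30) + (14, 43). λ = (43 - 30)/(14 - 18) ≡ 13/69 mod 73. 69⁻¹ ≡ 18 (mod 73), so λ ≡ 15.
  x = λ² - 18 - 14 = 225 - 32 ≡ 47; y = λ·(18 - 47) - 30 ≡ 46. → (47, 46)
8G: (47, 46) + (14, 43). λ = (43 - 46)/(14 - 47) ≡ 70/40 mod 73. 40⁻¹ ≡ 42 (mod 73), so λ ≡ 20.
  x = λ² - 47 - 14 = 400 - 61 ≡ 47; y = λ·(47 - 47) - 46 ≡ 27. → (47, 27)
9G: (47, 27) + (14, 43). λ = (43 - 27)/(14 - 47) ≡ 16/40 mod 73. 40⁻¹ ≡ 42 (mod 73) since 40·42 = 1680 ≡ 1, so λ ≡ 15.
  x = λ² - 47 - 14 = 225 - 61 ≡ 18; y = λ·(47 - 18) - 27 ≡ 43. → (18, 43)

(18, 43)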